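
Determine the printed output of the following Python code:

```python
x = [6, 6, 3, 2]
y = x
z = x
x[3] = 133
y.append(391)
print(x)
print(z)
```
[6, 6, 3, 133, 391]
[6, 6, 3, 133, 391]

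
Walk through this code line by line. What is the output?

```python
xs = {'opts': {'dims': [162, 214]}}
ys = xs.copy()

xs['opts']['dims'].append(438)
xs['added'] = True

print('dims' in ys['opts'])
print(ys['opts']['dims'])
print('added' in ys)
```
True
[162, 214, 438]
False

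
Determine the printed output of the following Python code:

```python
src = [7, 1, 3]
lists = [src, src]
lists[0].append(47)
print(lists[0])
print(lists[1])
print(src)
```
[7, 1, 3, 47]
[7, 1, 3, 47]
[7, 1, 3, 47]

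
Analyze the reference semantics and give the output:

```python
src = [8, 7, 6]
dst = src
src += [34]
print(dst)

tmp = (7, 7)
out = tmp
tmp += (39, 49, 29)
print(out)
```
[8, 7, 6, 34]
(7, 7)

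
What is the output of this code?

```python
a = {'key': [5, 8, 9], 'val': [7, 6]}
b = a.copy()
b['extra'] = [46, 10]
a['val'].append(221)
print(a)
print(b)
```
{'key': [5, 8, 9], 'val': [7, 6, 221]}
{'key': [5, 8, 9], 'val': [7, 6, 221], 'extra': [46, 10]}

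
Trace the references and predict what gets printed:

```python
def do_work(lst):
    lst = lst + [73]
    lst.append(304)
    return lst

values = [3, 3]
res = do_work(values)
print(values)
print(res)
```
[3, 3]
[3, 3, 73, 304]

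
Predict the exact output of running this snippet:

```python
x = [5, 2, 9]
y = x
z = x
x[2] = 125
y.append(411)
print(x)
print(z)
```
[5, 2, 125, 411]
[5, 2, 125, 411]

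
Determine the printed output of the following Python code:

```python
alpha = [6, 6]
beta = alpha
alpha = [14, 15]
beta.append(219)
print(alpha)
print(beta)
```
[14, 15]
[6, 6, 219]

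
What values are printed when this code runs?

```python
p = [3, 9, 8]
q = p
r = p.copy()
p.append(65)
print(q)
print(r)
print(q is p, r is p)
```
[3, 9, 8, 65]
[3, 9, 8]
True False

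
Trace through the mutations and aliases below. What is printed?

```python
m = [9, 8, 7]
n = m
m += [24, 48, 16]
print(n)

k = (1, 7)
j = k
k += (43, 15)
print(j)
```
[9, 8, 7, 24, 48, 16]
(1, 7)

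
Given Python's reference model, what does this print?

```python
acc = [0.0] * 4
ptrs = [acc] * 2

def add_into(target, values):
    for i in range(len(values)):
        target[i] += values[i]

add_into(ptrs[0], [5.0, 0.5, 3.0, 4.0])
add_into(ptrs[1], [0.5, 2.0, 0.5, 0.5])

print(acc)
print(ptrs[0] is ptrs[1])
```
[5.5, 2.5, 3.5, 4.5]
True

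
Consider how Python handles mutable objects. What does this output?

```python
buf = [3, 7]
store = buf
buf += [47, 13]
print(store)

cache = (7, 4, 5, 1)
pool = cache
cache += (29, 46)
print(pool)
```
[3, 7, 47, 13]
(7, 4, 5, 1)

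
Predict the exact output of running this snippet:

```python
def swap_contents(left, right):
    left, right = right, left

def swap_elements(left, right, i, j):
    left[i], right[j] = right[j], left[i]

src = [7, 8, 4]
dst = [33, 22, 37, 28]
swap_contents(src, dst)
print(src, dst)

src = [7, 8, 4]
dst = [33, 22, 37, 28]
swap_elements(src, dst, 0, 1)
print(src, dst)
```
[7, 8, 4] [33, 22, 37, 28]
[22, 8, 4] [33, 7, 37, 28]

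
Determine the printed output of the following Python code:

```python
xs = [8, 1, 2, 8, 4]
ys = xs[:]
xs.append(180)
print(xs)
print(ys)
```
[8, 1, 2, 8, 4, 180]
[8, 1, 2, 8, 4]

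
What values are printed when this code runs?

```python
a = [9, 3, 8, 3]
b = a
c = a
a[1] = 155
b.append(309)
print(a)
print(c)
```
[9, 155, 8, 3, 309]
[9, 155, 8, 3, 309]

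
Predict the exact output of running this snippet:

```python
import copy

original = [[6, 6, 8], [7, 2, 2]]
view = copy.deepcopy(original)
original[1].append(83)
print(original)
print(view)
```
[[6, 6, 8], [7, 2, 2, 83]]
[[6, 6, 8], [7, 2, 2]]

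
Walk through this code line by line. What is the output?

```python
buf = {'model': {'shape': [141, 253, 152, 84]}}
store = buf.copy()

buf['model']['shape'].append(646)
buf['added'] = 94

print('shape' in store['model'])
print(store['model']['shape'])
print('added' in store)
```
True
[141, 253, 152, 84, 646]
False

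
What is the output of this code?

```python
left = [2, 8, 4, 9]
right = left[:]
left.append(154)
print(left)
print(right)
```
[2, 8, 4, 9, 154]
[2, 8, 4, 9]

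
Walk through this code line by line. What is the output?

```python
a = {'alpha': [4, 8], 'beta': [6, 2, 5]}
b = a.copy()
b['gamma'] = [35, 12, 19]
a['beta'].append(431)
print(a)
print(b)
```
{'alpha': [4, 8], 'beta': [6, 2, 5, 431]}
{'alpha': [4, 8], 'beta': [6, 2, 5, 431], 'gamma': [35, 12, 19]}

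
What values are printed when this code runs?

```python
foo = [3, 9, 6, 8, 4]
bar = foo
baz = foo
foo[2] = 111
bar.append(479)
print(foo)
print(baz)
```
[3, 9, 111, 8, 4, 479]
[3, 9, 111, 8, 4, 479]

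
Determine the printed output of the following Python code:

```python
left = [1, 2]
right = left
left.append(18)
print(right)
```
[1, 2, 18]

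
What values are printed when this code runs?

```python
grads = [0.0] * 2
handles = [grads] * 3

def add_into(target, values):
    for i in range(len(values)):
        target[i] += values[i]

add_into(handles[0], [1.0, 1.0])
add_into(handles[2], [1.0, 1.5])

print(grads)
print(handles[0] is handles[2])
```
[2.0, 2.5]
True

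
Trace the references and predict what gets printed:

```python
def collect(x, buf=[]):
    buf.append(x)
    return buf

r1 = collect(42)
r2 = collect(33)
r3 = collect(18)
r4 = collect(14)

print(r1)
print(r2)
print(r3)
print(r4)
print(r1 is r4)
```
[42, 33, 18, 14]
[42, 33, 18, 14]
[42, 33, 18, 14]
[42, 33, 18, 14]
True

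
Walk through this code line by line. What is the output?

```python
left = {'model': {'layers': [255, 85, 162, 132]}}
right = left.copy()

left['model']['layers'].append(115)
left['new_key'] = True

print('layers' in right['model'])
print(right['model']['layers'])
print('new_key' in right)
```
True
[255, 85, 162, 132, 115]
False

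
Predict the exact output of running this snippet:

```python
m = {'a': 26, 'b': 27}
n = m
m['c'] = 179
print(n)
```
{'a': 26, 'b': 27, 'c': 179}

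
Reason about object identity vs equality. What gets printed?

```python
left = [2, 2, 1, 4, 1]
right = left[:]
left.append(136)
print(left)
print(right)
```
[2, 2, 1, 4, 1, 136]
[2, 2, 1, 4, 1]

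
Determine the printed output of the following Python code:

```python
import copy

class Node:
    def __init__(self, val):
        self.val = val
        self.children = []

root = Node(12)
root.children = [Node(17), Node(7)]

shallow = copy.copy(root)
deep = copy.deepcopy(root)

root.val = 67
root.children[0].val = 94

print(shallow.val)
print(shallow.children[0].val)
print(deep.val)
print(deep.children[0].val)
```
12
94
12
17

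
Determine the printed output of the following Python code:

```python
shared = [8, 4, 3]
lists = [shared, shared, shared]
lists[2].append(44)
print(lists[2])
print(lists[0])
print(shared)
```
[8, 4, 3, 44]
[8, 4, 3, 44]
[8, 4, 3, 44]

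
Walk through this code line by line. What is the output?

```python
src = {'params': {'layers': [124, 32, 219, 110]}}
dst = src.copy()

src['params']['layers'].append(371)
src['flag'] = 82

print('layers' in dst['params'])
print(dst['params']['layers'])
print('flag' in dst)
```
True
[124, 32, 219, 110, 371]
False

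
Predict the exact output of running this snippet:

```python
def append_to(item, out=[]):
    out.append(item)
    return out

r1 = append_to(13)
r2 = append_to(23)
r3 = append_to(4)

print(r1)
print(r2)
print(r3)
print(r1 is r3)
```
[13, 23, 4]
[13, 23, 4]
[13, 23, 4]
True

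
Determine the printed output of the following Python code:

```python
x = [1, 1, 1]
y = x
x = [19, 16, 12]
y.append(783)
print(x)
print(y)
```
[19, 16, 12]
[1, 1, 1, 783]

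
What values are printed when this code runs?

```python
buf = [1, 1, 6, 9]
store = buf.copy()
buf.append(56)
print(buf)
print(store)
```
[1, 1, 6, 9, 56]
[1, 1, 6, 9]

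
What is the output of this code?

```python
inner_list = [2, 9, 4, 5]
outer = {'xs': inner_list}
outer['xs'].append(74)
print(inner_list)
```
[2, 9, 4, 5, 74]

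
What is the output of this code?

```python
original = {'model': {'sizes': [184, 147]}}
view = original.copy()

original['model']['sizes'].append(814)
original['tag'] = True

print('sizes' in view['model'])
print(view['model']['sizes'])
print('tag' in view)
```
True
[184, 147, 814]
False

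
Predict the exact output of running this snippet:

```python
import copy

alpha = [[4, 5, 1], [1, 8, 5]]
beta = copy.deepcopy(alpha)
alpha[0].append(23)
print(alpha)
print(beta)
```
[[4, 5, 1, 23], [1, 8, 5]]
[[4, 5, 1], [1, 8, 5]]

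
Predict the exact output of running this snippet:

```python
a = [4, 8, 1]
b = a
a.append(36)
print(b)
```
[4, 8, 1, 36]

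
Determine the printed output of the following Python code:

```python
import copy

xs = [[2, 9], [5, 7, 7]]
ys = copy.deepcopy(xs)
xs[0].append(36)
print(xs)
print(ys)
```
[[2, 9, 36], [5, 7, 7]]
[[2, 9], [5, 7, 7]]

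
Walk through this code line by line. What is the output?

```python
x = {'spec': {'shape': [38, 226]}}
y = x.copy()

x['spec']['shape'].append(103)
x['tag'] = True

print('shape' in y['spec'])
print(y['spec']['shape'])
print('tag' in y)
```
True
[38, 226, 103]
False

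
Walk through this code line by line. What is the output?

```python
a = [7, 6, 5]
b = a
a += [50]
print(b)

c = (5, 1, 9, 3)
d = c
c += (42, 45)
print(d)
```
[7, 6, 5, 50]
(5, 1, 9, 3)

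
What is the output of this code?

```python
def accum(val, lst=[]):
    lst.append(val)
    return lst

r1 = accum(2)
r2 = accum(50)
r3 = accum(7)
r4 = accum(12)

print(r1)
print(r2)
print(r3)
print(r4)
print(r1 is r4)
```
[2, 50, 7, 12]
[2, 50, 7, 12]
[2, 50, 7, 12]
[2, 50, 7, 12]
True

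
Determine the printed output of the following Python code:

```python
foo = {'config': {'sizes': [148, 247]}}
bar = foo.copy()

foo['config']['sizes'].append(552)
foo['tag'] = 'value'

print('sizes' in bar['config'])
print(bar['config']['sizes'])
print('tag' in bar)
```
True
[148, 247, 552]
False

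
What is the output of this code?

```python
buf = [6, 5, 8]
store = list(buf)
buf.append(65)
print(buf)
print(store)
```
[6, 5, 8, 65]
[6, 5, 8]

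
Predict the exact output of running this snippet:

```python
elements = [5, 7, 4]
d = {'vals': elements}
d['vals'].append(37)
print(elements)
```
[5, 7, 4, 37]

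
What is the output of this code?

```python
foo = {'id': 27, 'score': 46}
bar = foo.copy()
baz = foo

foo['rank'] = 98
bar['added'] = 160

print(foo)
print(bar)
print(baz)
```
{'id': 27, 'score': 46, 'rank': 98}
{'id': 27, 'score': 46, 'added': 160}
{'id': 27, 'score': 46, 'rank': 98}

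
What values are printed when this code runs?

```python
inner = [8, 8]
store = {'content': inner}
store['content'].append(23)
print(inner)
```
[8, 8, 23]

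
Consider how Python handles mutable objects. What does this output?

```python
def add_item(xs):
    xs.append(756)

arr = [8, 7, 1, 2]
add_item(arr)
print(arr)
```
[8, 7, 1, 2, 756]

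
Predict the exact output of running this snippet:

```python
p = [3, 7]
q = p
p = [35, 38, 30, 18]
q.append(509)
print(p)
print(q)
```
[35, 38, 30, 18]
[3, 7, 509]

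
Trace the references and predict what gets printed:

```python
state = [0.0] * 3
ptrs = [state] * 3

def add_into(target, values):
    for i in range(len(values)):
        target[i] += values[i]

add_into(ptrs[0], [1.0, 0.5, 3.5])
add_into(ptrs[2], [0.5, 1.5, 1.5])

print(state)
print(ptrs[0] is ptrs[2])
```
[1.5, 2.0, 5.0]
True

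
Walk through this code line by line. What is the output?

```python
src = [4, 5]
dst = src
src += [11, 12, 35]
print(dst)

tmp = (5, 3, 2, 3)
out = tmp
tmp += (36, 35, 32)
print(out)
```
[4, 5, 11, 12, 35]
(5, 3, 2, 3)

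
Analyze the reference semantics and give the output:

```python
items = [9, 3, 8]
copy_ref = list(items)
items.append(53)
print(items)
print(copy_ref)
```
[9, 3, 8, 53]
[9, 3, 8]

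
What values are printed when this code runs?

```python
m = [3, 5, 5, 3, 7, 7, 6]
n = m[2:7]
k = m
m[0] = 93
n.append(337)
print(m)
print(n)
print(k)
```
[93, 5, 5, 3, 7, 7, 6]
[5, 3, 7, 7, 6, 337]
[93, 5, 5, 3, 7, 7, 6]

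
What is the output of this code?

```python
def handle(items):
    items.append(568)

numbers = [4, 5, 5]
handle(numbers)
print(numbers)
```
[4, 5, 5, 568]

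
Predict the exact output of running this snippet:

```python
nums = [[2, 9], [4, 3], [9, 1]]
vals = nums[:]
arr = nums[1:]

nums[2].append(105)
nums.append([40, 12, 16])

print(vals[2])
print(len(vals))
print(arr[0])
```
[9, 1, 105]
3
[4, 3]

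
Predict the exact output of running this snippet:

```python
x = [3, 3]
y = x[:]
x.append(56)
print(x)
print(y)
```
[3, 3, 56]
[3, 3]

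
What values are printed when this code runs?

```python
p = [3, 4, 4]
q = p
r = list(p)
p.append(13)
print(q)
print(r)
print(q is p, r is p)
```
[3, 4, 4, 13]
[3, 4, 4]
True False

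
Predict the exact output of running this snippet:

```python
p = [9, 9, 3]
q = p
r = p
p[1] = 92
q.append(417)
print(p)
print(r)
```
[9, 92, 3, 417]
[9, 92, 3, 417]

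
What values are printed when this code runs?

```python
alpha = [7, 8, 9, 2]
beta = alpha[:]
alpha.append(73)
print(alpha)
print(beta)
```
[7, 8, 9, 2, 73]
[7, 8, 9, 2]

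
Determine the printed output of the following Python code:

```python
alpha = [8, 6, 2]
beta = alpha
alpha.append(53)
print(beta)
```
[8, 6, 2, 53]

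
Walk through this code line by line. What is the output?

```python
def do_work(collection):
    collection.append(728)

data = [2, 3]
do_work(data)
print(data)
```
[2, 3, 728]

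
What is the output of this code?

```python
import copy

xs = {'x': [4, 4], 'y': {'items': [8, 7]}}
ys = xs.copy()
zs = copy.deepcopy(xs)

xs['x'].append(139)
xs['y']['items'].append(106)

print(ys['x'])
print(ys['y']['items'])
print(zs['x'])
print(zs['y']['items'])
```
[4, 4, 139]
[8, 7, 106]
[4, 4]
[8, 7]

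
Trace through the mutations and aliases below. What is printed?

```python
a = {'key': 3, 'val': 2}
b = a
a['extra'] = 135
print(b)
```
{'key': 3, 'val': 2, 'extra': 135}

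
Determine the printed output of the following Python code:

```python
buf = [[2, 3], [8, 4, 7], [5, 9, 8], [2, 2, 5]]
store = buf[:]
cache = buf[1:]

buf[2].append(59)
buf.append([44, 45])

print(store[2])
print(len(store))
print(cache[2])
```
[5, 9, 8, 59]
4
[2, 2, 5]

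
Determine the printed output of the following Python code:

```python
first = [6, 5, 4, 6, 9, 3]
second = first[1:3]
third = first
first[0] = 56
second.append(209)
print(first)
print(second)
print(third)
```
[56, 5, 4, 6, 9, 3]
[5, 4, 209]
[56, 5, 4, 6, 9, 3]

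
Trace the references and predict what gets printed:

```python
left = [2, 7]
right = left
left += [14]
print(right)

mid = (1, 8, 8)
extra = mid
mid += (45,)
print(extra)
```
[2, 7, 14]
(1, 8, 8)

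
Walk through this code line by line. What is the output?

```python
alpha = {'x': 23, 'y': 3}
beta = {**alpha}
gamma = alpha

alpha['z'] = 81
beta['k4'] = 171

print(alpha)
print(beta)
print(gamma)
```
{'x': 23, 'y': 3, 'z': 81}
{'x': 23, 'y': 3, 'k4': 171}
{'x': 23, 'y': 3, 'z': 81}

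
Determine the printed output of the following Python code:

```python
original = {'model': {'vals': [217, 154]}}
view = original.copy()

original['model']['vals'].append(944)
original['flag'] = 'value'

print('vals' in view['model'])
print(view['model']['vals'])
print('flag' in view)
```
True
[217, 154, 944]
False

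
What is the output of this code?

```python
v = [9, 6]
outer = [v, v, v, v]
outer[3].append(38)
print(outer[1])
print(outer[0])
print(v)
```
[9, 6, 38]
[9, 6, 38]
[9, 6, 38]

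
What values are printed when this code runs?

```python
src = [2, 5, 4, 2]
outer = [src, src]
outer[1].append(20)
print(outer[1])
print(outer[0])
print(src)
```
[2, 5, 4, 2, 20]
[2, 5, 4, 2, 20]
[2, 5, 4, 2, 20]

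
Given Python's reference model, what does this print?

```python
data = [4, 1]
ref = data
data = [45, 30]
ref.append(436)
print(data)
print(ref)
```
[45, 30]
[4, 1, 436]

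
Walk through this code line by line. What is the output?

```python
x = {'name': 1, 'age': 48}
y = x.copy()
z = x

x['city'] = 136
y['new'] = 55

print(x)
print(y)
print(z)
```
{'name': 1, 'age': 48, 'city': 136}
{'name': 1, 'age': 48, 'new': 55}
{'name': 1, 'age': 48, 'city': 136}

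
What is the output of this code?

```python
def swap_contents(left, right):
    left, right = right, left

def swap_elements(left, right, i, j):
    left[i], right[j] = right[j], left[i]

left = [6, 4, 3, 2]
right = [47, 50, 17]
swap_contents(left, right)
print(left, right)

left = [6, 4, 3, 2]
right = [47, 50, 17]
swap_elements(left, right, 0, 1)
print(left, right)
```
[6, 4, 3, 2] [47, 50, 17]
[50, 4, 3, 2] [47, 6, 17]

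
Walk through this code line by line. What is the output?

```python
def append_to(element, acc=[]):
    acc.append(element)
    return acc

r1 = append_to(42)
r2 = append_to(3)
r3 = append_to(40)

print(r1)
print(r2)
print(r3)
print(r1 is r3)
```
[42, 3, 40]
[42, 3, 40]
[42, 3, 40]
True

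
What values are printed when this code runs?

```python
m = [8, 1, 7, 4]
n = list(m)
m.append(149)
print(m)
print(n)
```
[8, 1, 7, 4, 149]
[8, 1, 7, 4]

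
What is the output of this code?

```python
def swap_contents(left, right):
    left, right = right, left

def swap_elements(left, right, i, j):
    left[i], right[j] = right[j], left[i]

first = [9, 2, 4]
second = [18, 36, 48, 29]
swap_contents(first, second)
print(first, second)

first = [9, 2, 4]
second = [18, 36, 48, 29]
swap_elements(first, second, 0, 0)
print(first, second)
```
[9, 2, 4] [18, 36, 48, 29]
[18, 2, 4] [9, 36, 48, 29]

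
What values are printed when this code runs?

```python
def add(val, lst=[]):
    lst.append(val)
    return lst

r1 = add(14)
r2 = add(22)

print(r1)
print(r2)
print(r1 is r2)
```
[14, 22]
[14, 22]
True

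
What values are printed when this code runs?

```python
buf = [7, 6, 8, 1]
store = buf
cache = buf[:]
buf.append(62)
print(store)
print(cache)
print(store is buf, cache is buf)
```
[7, 6, 8, 1, 62]
[7, 6, 8, 1]
True False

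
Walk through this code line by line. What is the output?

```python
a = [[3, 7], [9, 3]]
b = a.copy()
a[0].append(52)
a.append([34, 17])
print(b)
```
[[3, 7, 52], [9, 3]]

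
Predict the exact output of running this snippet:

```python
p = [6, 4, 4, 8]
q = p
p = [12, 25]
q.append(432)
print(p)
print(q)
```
[12, 25]
[6, 4, 4, 8, 432]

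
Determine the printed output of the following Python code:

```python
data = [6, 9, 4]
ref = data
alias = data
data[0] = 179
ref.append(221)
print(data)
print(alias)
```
[179, 9, 4, 221]
[179, 9, 4, 221]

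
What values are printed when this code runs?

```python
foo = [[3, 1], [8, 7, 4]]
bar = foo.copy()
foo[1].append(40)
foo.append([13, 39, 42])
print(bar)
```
[[3, 1], [8, 7, 4, 40]]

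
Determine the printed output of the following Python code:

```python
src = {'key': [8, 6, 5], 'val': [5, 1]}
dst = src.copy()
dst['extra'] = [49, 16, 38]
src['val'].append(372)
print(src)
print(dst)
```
{'key': [8, 6, 5], 'val': [5, 1, 372]}
{'key': [8, 6, 5], 'val': [5, 1, 372], 'extra': [49, 16, 38]}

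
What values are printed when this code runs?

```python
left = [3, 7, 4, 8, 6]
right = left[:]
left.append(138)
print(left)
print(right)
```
[3, 7, 4, 8, 6, 138]
[3, 7, 4, 8, 6]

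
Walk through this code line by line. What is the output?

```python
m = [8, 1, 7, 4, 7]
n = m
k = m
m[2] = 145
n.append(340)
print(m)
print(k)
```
[8, 1, 145, 4, 7, 340]
[8, 1, 145, 4, 7, 340]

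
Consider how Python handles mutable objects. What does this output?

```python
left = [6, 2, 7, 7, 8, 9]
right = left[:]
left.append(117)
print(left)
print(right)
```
[6, 2, 7, 7, 8, 9, 117]
[6, 2, 7, 7, 8, 9]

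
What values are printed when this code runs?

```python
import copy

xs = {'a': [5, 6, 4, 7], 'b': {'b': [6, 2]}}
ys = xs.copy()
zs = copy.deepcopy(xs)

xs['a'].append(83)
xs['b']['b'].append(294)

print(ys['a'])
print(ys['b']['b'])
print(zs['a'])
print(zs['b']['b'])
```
[5, 6, 4, 7, 83]
[6, 2, 294]
[5, 6, 4, 7]
[6, 2]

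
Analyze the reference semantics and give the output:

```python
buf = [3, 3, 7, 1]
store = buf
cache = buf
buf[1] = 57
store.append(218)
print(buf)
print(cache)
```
[3, 57, 7, 1, 218]
[3, 57, 7, 1, 218]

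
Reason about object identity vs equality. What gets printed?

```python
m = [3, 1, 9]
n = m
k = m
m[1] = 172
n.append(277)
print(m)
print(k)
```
[3, 172, 9, 277]
[3, 172, 9, 277]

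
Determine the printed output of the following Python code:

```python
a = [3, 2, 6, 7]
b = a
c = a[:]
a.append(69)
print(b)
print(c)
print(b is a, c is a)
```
[3, 2, 6, 7, 69]
[3, 2, 6, 7]
True False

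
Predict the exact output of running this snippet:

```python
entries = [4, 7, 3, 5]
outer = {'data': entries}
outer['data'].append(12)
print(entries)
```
[4, 7, 3, 5, 12]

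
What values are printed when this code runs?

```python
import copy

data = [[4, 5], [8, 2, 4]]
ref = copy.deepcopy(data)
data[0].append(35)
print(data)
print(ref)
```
[[4, 5, 35], [8, 2, 4]]
[[4, 5], [8, 2, 4]]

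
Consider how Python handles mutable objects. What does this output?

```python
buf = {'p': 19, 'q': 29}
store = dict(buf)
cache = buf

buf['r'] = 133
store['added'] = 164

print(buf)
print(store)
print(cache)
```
{'p': 19, 'q': 29, 'r': 133}
{'p': 19, 'q': 29, 'added': 164}
{'p': 19, 'q': 29, 'r': 133}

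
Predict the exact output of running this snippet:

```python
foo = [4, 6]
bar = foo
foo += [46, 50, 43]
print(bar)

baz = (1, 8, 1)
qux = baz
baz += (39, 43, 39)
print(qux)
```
[4, 6, 46, 50, 43]
(1, 8, 1)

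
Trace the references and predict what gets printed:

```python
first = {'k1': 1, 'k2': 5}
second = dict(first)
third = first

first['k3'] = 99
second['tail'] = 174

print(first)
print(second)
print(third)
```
{'k1': 1, 'k2': 5, 'k3': 99}
{'k1': 1, 'k2': 5, 'tail': 174}
{'k1': 1, 'k2': 5, 'k3': 99}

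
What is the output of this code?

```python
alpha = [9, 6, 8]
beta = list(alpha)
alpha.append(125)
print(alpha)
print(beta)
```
[9, 6, 8, 125]
[9, 6, 8]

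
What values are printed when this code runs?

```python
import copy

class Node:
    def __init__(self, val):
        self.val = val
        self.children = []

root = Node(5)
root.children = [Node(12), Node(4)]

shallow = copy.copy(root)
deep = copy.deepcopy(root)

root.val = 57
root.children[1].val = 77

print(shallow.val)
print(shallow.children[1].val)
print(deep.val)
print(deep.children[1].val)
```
5
77
5
4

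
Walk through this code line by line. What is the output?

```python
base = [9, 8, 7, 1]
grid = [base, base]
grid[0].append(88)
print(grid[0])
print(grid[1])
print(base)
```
[9, 8, 7, 1, 88]
[9, 8, 7, 1, 88]
[9, 8, 7, 1, 88]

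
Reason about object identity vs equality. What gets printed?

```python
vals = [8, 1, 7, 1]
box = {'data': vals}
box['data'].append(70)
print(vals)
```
[8, 1, 7, 1, 70]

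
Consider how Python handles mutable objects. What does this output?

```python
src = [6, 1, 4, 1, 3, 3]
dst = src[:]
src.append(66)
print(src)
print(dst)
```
[6, 1, 4, 1, 3, 3, 66]
[6, 1, 4, 1, 3, 3]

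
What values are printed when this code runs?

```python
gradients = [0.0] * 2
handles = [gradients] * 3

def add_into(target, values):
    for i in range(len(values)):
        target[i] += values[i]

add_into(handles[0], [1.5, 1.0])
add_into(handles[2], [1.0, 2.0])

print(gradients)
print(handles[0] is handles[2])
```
[2.5, 3.0]
True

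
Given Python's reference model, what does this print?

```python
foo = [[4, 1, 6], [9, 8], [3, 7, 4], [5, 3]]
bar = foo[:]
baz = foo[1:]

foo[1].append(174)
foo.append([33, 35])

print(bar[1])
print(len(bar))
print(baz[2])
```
[9, 8, 174]
4
[5, 3]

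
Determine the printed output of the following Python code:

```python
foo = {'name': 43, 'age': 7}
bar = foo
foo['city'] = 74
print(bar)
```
{'name': 43, 'age': 7, 'city': 74}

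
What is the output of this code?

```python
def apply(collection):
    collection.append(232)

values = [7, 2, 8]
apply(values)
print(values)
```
[7, 2, 8, 232]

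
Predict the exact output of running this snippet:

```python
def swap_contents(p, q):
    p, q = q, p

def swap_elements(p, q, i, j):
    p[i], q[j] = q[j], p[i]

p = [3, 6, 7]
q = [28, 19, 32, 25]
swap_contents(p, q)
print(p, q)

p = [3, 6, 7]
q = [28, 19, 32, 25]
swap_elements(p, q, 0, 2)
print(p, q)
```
[3, 6, 7] [28, 19, 32, 25]
[32, 6, 7] [28, 19, 3, 25]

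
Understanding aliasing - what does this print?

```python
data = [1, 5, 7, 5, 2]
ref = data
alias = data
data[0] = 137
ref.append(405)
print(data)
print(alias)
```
[137, 5, 7, 5, 2, 405]
[137, 5, 7, 5, 2, 405]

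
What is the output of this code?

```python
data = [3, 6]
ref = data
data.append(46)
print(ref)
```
[3, 6, 46]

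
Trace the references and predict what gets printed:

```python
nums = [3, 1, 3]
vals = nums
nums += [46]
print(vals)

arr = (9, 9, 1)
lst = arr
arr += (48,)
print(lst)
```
[3, 1, 3, 46]
(9, 9, 1)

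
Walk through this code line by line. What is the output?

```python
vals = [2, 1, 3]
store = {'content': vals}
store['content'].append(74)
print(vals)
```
[2, 1, 3, 74]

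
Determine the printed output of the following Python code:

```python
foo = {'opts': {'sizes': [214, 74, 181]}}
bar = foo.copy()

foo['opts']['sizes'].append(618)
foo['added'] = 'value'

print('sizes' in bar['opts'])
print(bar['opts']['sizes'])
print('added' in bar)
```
True
[214, 74, 181, 618]
False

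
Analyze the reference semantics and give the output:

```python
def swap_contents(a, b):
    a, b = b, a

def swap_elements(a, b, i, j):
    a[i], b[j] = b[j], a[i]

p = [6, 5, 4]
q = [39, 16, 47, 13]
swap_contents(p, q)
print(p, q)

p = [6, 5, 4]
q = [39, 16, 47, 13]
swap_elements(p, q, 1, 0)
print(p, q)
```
[6, 5, 4] [39, 16, 47, 13]
[6, 39, 4] [5, 16, 47, 13]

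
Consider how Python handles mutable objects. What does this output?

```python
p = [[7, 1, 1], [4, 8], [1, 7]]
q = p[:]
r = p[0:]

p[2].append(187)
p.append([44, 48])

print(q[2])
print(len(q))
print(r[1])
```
[1, 7, 187]
3
[4, 8]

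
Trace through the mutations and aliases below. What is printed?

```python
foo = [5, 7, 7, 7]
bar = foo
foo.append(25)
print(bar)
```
[5, 7, 7, 7, 25]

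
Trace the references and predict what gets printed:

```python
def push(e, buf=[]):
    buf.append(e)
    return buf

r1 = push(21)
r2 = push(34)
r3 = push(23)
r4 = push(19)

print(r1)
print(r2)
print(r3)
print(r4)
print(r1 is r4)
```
[21, 34, 23, 19]
[21, 34, 23, 19]
[21, 34, 23, 19]
[21, 34, 23, 19]
True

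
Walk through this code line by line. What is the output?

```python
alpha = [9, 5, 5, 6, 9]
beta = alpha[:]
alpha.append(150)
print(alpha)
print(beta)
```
[9, 5, 5, 6, 9, 150]
[9, 5, 5, 6, 9]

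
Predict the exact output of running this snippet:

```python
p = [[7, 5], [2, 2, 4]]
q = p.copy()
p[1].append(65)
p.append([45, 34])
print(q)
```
[[7, 5], [2, 2, 4, 65]]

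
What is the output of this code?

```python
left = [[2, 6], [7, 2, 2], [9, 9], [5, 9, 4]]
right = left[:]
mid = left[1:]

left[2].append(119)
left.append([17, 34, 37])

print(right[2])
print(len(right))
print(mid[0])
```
[9, 9, 119]
4
[7, 2, 2]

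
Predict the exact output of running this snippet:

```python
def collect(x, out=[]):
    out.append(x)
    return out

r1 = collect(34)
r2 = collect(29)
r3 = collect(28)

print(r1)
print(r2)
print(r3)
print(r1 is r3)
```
[34, 29, 28]
[34, 29, 28]
[34, 29, 28]
True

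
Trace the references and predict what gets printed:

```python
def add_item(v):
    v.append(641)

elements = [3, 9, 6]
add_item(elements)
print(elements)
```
[3, 9, 6, 641]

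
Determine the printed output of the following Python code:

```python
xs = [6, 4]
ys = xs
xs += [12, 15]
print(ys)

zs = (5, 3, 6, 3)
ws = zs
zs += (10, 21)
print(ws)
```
[6, 4, 12, 15]
(5, 3, 6, 3)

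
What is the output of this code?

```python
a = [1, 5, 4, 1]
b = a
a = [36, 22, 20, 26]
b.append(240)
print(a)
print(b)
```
[36, 22, 20, 26]
[1, 5, 4, 1, 240]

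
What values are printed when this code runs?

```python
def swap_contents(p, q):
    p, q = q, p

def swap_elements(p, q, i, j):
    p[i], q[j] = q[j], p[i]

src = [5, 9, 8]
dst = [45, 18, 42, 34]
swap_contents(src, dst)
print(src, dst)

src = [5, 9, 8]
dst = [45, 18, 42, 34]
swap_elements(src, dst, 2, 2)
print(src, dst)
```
[5, 9, 8] [45, 18, 42, 34]
[5, 9, 42] [45, 18, 8, 34]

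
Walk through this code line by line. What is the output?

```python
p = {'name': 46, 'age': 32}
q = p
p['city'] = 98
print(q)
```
{'name': 46, 'age': 32, 'city': 98}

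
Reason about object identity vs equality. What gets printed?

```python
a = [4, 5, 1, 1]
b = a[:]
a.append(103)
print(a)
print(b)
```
[4, 5, 1, 1, 103]
[4, 5, 1, 1]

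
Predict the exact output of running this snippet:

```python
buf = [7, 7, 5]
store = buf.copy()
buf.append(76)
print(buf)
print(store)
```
[7, 7, 5, 76]
[7, 7, 5]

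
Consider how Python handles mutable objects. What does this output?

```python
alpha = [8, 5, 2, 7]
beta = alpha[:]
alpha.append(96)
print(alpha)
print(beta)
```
[8, 5, 2, 7, 96]
[8, 5, 2, 7]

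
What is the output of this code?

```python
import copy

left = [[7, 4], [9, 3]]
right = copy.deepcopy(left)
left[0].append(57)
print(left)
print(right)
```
[[7, 4, 57], [9, 3]]
[[7, 4], [9, 3]]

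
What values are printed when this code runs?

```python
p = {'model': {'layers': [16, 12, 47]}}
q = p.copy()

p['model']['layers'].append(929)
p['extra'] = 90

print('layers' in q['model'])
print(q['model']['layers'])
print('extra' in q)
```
True
[16, 12, 47, 929]
False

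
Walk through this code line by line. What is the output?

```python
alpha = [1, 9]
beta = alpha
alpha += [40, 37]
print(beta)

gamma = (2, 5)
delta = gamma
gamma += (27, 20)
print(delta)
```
[1, 9, 40, 37]
(2, 5)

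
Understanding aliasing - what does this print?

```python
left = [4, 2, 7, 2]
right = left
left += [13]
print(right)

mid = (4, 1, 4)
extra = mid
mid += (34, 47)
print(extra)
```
[4, 2, 7, 2, 13]
(4, 1, 4)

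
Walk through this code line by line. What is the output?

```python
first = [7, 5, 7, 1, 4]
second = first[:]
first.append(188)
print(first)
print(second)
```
[7, 5, 7, 1, 4, 188]
[7, 5, 7, 1, 4]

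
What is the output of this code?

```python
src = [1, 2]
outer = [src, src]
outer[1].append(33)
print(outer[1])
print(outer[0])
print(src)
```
[1, 2, 33]
[1, 2, 33]
[1, 2, 33]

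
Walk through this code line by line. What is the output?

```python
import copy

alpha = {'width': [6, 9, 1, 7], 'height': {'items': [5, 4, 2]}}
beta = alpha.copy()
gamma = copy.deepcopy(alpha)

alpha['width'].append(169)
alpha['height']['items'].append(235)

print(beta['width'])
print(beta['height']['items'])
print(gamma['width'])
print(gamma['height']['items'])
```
[6, 9, 1, 7, 169]
[5, 4, 2, 235]
[6, 9, 1, 7]
[5, 4, 2]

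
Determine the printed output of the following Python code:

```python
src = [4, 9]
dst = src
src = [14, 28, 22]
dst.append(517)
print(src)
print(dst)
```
[14, 28, 22]
[4, 9, 517]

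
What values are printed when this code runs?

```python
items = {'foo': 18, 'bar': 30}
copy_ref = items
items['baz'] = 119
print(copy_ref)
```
{'foo': 18, 'bar': 30, 'baz': 119}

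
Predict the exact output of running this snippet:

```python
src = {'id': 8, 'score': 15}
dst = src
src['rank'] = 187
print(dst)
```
{'id': 8, 'score': 15, 'rank': 187}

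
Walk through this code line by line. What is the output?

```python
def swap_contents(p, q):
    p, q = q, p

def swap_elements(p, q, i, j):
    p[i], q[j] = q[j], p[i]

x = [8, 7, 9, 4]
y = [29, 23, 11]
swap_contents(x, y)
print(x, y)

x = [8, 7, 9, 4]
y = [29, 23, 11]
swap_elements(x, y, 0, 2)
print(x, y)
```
[8, 7, 9, 4] [29, 23, 11]
[11, 7, 9, 4] [29, 23, 8]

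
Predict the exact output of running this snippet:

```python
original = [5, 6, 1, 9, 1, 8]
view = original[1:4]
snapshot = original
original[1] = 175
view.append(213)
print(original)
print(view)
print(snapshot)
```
[5, 175, 1, 9, 1, 8]
[6, 1, 9, 213]
[5, 175, 1, 9, 1, 8]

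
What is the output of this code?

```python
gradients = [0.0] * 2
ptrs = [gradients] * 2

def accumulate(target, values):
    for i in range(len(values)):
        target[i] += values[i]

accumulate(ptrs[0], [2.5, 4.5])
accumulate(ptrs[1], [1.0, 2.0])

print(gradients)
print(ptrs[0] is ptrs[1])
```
[3.5, 6.5]
True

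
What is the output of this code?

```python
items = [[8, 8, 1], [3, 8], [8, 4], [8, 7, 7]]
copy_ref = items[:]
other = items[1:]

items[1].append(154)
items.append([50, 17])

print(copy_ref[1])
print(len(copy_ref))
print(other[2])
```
[3, 8, 154]
4
[8, 7, 7]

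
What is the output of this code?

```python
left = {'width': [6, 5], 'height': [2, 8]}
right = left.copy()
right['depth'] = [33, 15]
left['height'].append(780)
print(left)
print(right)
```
{'width': [6, 5], 'height': [2, 8, 780]}
{'width': [6, 5], 'height': [2, 8, 780], 'depth': [33, 15]}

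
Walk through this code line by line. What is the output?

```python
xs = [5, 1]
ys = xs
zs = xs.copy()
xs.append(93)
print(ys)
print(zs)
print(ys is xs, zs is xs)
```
[5, 1, 93]
[5, 1]
True False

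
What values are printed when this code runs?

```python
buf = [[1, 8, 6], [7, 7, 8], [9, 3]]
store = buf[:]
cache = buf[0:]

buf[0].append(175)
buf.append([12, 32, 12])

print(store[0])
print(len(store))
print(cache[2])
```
[1, 8, 6, 175]
3
[9, 3]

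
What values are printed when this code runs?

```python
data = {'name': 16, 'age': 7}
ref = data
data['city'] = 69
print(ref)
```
{'name': 16, 'age': 7, 'city': 69}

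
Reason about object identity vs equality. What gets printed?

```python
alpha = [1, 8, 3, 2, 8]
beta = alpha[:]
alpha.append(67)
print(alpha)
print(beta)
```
[1, 8, 3, 2, 8, 67]
[1, 8, 3, 2, 8]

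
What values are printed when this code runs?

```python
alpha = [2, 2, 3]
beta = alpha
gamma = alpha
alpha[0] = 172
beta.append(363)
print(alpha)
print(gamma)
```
[172, 2, 3, 363]
[172, 2, 3, 363]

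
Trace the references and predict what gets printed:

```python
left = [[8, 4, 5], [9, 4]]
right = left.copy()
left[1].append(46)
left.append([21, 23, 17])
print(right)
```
[[8, 4, 5], [9, 4, 46]]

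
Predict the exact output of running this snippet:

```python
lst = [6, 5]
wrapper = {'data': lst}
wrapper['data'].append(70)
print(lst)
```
[6, 5, 70]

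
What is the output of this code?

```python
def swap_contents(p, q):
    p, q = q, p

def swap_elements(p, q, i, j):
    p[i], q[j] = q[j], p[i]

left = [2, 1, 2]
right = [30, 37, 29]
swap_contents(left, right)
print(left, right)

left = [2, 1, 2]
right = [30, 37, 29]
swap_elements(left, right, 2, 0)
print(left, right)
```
[2, 1, 2] [30, 37, 29]
[2, 1, 30] [2, 37, 29]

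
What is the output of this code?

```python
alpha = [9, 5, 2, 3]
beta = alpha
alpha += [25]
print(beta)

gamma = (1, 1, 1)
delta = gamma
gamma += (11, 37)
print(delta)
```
[9, 5, 2, 3, 25]
(1, 1, 1)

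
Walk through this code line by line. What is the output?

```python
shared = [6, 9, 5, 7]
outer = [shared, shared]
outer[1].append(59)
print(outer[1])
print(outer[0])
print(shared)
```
[6, 9, 5, 7, 59]
[6, 9, 5, 7, 59]
[6, 9, 5, 7, 59]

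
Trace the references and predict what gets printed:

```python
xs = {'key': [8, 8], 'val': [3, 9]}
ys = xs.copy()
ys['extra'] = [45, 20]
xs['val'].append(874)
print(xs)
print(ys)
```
{'key': [8, 8], 'val': [3, 9, 874]}
{'key': [8, 8], 'val': [3, 9, 874], 'extra': [45, 20]}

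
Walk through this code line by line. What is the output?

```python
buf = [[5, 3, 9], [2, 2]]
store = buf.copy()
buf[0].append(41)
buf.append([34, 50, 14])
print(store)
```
[[5, 3, 9, 41], [2, 2]]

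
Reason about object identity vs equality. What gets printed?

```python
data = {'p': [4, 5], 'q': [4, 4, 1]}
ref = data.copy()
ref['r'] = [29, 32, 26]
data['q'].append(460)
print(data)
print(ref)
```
{'p': [4, 5], 'q': [4, 4, 1, 460]}
{'p': [4, 5], 'q': [4, 4, 1, 460], 'r': [29, 32, 26]}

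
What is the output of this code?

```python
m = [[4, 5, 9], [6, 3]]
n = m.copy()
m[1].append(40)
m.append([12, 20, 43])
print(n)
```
[[4, 5, 9], [6, 3, 40]]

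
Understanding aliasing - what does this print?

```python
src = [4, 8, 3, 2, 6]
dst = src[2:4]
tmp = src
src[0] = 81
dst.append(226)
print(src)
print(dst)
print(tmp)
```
[81, 8, 3, 2, 6]
[3, 2, 226]
[81, 8, 3, 2, 6]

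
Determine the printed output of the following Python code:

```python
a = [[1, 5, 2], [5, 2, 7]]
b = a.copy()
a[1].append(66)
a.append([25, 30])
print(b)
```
[[1, 5, 2], [5, 2, 7, 66]]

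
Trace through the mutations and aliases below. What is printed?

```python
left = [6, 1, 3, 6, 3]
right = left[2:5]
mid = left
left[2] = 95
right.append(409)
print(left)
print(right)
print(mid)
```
[6, 1, 95, 6, 3]
[3, 6, 3, 409]
[6, 1, 95, 6, 3]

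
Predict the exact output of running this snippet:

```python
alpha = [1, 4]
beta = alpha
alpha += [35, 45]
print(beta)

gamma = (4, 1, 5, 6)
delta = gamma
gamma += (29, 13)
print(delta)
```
[1, 4, 35, 45]
(4, 1, 5, 6)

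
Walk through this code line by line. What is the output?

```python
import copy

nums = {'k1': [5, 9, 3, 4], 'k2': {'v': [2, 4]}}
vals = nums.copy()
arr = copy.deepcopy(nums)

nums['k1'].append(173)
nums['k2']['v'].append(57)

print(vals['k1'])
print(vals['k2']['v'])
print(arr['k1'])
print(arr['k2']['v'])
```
[5, 9, 3, 4, 173]
[2, 4, 57]
[5, 9, 3, 4]
[2, 4]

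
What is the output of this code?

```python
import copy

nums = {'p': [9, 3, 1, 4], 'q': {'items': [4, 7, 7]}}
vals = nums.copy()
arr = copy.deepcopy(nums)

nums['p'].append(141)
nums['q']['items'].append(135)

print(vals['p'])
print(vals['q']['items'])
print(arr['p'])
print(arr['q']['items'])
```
[9, 3, 1, 4, 141]
[4, 7, 7, 135]
[9, 3, 1, 4]
[4, 7, 7]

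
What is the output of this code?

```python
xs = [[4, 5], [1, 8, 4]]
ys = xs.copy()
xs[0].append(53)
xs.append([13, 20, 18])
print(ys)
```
[[4, 5, 53], [1, 8, 4]]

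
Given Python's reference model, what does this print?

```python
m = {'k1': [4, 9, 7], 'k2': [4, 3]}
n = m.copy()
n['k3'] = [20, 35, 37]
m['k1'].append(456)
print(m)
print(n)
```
{'k1': [4, 9, 7, 456], 'k2': [4, 3]}
{'k1': [4, 9, 7, 456], 'k2': [4, 3], 'k3': [20, 35, 37]}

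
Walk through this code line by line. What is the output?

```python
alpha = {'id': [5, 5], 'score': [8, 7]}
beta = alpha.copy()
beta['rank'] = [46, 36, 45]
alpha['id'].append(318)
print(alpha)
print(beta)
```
{'id': [5, 5, 318], 'score': [8, 7]}
{'id': [5, 5, 318], 'score': [8, 7], 'rank': [46, 36, 45]}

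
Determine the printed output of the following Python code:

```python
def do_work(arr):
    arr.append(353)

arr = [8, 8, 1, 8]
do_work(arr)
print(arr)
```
[8, 8, 1, 8, 353]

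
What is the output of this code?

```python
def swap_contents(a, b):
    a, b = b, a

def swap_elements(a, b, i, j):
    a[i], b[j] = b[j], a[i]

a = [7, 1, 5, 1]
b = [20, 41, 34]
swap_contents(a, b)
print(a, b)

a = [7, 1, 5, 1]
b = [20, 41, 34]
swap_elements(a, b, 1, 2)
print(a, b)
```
[7, 1, 5, 1] [20, 41, 34]
[7, 34, 5, 1] [20, 41, 1]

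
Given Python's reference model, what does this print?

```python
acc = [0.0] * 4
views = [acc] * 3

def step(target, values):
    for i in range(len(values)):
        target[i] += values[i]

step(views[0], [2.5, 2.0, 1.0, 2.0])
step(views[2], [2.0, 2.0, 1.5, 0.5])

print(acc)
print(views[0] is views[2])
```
[4.5, 4.0, 2.5, 2.5]
True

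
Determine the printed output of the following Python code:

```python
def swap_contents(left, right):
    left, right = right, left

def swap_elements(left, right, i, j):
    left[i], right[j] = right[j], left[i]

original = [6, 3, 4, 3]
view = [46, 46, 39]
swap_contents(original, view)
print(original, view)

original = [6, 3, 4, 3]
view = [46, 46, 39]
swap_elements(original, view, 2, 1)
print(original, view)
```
[6, 3, 4, 3] [46, 46, 39]
[6, 3, 46, 3] [46, 4, 39]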